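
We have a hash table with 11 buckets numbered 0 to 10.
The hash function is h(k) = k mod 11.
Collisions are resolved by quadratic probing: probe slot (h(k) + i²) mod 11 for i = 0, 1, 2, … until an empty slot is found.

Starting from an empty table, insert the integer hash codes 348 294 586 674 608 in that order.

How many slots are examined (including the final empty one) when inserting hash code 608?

Insert 348: h=7, slot 7 empty => index 7.
Insert 294: h=8, slot 8 empty => index 8.
Insert 586: h=3, slot 3 empty => index 3.
Insert 674: h=3, slot 3 occupied => index 4.
Insert 608: h=3, slots 3,4,7 occupied => index 1.
Table: [∅, 608, ∅, 586, 674, ∅, ∅, 348, 294, ∅, ∅]

4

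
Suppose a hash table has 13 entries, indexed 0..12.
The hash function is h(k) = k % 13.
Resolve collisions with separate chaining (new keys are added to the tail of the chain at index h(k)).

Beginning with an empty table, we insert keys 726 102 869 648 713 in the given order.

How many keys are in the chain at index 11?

5

726 -> bucket 11
102 -> bucket 11 (collision)
869 -> bucket 11 (collision)
648 -> bucket 11 (collision)
713 -> bucket 11 (collision)
Final buckets:
0: -
1: -
2: -
3: -
4: -
5: -
6: -
7: -
8: -
9: -
10: -
11: 726 -> 102 -> 869 -> 648 -> 713
12: -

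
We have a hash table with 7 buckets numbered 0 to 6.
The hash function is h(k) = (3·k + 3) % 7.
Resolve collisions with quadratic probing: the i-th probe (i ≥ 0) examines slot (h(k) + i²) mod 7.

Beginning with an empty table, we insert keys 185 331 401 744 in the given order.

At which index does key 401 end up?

Insert 185: h=5, slot 5 empty -> index 5.
Insert 331: h=2, slot 2 empty -> index 2.
Insert 401: h=2, slot 2 occupied -> index 3.
Insert 744: h=2, slots 2,3 occupied -> index 6.
Table: [∅, ∅, 331, 401, ∅, 185, 744]

3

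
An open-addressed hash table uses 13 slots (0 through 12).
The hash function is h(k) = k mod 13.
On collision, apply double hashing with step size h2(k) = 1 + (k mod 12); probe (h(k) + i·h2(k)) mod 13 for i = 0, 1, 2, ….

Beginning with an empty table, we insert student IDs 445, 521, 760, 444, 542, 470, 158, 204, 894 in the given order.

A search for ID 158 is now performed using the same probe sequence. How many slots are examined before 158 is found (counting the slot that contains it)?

Insert 445: h=3, slot 3 empty -> index 3.
Insert 521: h=1, slot 1 empty -> index 1.
Insert 760: h=6, slot 6 empty -> index 6.
Insert 444: h=2, slot 2 empty -> index 2.
Insert 542: h=9, slot 9 empty -> index 9.
Insert 470: h=2, h2=3, slot 2 occupied -> index 5.
Insert 158: h=2, h2=3, slots 2,5 occupied -> index 8.
Insert 204: h=9, h2=1, slot 9 occupied -> index 10.
Insert 894: h=10, h2=7, slot 10 occupied -> index 4.
Table: [-, 521, 444, 445, 894, 470, 760, -, 158, 542, 204, -, -]
Lookup 158: h=2, h2=3, probe 2,5,8 → found at 8.

3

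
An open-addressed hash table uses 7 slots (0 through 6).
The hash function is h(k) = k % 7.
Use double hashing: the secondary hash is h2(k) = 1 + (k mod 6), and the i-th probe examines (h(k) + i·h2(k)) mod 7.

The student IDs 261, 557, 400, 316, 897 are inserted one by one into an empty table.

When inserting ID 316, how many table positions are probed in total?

261: h=2 => slot 2
557: h=4 => slot 4
400: h=1 => slot 1
316: h=1, h2=5, probe 1,6 => slot 6
897: h=1, h2=4, probe 1,5 => slot 5
Table: [∅, 400, 261, ∅, 557, 897, 316]

2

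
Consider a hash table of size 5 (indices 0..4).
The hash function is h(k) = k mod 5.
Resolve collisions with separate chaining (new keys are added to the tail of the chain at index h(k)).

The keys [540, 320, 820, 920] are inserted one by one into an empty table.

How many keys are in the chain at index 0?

Insert 540: h=0, bucket 0 empty → new chain.
Insert 320: h=0, bucket 0 nonempty → append to chain.
Insert 820: h=0, bucket 0 nonempty → append to chain.
Insert 920: h=0, bucket 0 nonempty → append to chain.
Final buckets:
0: 540 -> 320 -> 820 -> 920
1: —
2: —
3: —
4: —

4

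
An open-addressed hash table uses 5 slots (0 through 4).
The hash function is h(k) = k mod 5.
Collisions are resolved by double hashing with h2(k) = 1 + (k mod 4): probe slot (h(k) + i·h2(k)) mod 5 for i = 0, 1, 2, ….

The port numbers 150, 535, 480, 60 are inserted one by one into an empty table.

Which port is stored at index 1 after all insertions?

150 hashes to 0; slot 0 is free → place at 0.
535 hashes to 0, h2=4; 0 taken → place at 4.
480 hashes to 0, h2=1; 0 taken → place at 1.
60 hashes to 0, h2=1; 0,1 taken → place at 2.
Table: [150, 480, 60, _, 535]

480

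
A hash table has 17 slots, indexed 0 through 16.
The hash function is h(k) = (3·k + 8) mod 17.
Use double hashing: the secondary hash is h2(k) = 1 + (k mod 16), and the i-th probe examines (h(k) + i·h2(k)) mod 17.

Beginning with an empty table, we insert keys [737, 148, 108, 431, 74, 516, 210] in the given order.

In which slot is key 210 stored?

Insert 737: h=9, slot 9 empty => index 9.
Insert 148: h=10, slot 10 empty => index 10.
Insert 108: h=9, h2=13, slot 9 occupied => index 5.
Insert 431: h=9, h2=16, slot 9 occupied => index 8.
Insert 74: h=9, h2=11, slot 9 occupied => index 3.
Insert 516: h=9, h2=5, slot 9 occupied => index 14.
Insert 210: h=9, h2=3, slot 9 occupied => index 12.
Table: [—, —, —, 74, —, 108, —, —, 431, 737, 148, —, 210, —, 516, —, —]

12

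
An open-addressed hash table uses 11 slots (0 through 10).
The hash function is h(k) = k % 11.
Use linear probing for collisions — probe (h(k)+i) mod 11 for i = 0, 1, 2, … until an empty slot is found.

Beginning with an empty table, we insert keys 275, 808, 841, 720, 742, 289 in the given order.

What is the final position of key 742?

8

275 hashes to 0; slot 0 is free → place at 0.
808 hashes to 5; slot 5 is free → place at 5.
841 hashes to 5; 5 taken → place at 6.
720 hashes to 5; 5,6 taken → place at 7.
742 hashes to 5; 5,6,7 taken → place at 8.
289 hashes to 3; slot 3 is free → place at 3.
Table: [275, _, _, 289, _, 808, 841, 720, 742, _, _]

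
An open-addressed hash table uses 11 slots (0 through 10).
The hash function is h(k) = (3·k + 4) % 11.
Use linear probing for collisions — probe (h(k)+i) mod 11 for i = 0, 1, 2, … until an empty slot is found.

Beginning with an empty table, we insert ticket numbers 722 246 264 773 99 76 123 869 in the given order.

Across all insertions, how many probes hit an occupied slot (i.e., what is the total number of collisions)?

5

722 hashes to 3; slot 3 is free → place at 3.
246 hashes to 5; slot 5 is free → place at 5.
264 hashes to 4; slot 4 is free → place at 4.
773 hashes to 2; slot 2 is free → place at 2.
99 hashes to 4; 4,5 taken → place at 6.
76 hashes to 1; slot 1 is free → place at 1.
123 hashes to 10; slot 10 is free → place at 10.
869 hashes to 4; 4,5,6 taken → place at 7.
Table: [_, 76, 773, 722, 264, 246, 99, 869, _, _, 123]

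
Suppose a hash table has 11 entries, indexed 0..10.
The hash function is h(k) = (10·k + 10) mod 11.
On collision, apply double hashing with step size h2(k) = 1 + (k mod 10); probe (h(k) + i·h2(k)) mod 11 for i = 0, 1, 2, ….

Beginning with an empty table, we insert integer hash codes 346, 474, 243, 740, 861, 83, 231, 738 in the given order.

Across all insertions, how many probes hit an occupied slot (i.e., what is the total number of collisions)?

346 hashes to 5; slot 5 is free → place at 5.
474 hashes to 9; slot 9 is free → place at 9.
243 hashes to 9, h2=4; 9 taken → place at 2.
740 hashes to 7; slot 7 is free → place at 7.
861 hashes to 7, h2=2; 7,9 taken → place at 0.
83 hashes to 4; slot 4 is free → place at 4.
231 hashes to 10; slot 10 is free → place at 10.
738 hashes to 9, h2=9; 9,7,5 taken → place at 3.
Table: [861, -, 243, 738, 83, 346, -, 740, -, 474, 231]

6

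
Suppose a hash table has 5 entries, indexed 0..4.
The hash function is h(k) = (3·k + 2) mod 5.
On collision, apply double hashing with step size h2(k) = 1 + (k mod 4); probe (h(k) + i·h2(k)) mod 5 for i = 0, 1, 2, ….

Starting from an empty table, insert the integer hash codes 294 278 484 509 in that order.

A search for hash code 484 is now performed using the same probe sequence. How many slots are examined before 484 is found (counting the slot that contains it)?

2

294: h=4 → slot 4
278: h=1 → slot 1
484: h=4, h2=1, probe 4,0 → slot 0
509: h=4, h2=2, probe 4,1,3 → slot 3
Table: [484, 278, ∅, 509, 294]
Lookup 484: h=4, h2=1, probe 4,0 → found at 0.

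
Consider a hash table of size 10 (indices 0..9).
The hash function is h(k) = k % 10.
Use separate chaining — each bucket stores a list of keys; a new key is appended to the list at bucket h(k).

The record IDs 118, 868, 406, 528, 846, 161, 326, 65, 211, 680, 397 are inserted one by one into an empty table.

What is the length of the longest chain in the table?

3

118 → bucket 8
868 → bucket 8 (collision)
406 → bucket 6
528 → bucket 8 (collision)
846 → bucket 6 (collision)
161 → bucket 1
326 → bucket 6 (collision)
65 → bucket 5
211 → bucket 1 (collision)
680 → bucket 0
397 → bucket 7
Final buckets:
0: 680
1: 161 -> 211
2: —
3: —
4: —
5: 65
6: 406 -> 846 -> 326
7: 397
8: 118 -> 868 -> 528
9: —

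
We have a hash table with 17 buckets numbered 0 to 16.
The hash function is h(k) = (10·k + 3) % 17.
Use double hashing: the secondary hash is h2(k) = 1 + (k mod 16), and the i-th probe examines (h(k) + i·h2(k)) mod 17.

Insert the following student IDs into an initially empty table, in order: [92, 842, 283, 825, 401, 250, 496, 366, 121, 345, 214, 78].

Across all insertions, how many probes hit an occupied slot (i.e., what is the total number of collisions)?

92 hashes to 5; slot 5 is free -> place at 5.
842 hashes to 8; slot 8 is free -> place at 8.
283 hashes to 11; slot 11 is free -> place at 11.
825 hashes to 8, h2=10; 8 taken -> place at 1.
401 hashes to 1, h2=2; 1 taken -> place at 3.
250 hashes to 4; slot 4 is free -> place at 4.
496 hashes to 16; slot 16 is free -> place at 16.
366 hashes to 8, h2=15; 8 taken -> place at 6.
121 hashes to 6, h2=10; 6,16 taken -> place at 9.
345 hashes to 2; slot 2 is free -> place at 2.
214 hashes to 1, h2=7; 1,8 taken -> place at 15.
78 hashes to 1, h2=15; 1,16 taken -> place at 14.
Table: [∅, 825, 345, 401, 250, 92, 366, ∅, 842, 121, ∅, 283, ∅, ∅, 78, 214, 496]

9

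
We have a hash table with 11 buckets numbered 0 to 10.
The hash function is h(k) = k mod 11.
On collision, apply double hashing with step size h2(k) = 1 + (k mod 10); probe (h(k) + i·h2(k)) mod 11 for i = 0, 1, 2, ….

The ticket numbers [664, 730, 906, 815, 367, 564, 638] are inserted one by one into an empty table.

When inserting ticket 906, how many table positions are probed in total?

2

Insert 664: h=4, slot 4 empty => index 4.
Insert 730: h=4, h2=1, slot 4 occupied => index 5.
Insert 906: h=4, h2=7, slot 4 occupied => index 0.
Insert 815: h=1, slot 1 empty => index 1.
Insert 367: h=4, h2=8, slots 4,1 occupied => index 9.
Insert 564: h=3, slot 3 empty => index 3.
Insert 638: h=0, h2=9, slots 0,9 occupied => index 7.
Table: [906, 815, ∅, 564, 664, 730, ∅, 638, ∅, 367, ∅]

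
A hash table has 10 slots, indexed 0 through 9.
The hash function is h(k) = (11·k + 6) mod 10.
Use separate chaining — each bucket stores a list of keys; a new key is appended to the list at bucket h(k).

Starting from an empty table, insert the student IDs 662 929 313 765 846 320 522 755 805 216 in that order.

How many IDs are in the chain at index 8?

662 -> bucket 8
929 -> bucket 5
313 -> bucket 9
765 -> bucket 1
846 -> bucket 2
320 -> bucket 6
522 -> bucket 8 (collision)
755 -> bucket 1 (collision)
805 -> bucket 1 (collision)
216 -> bucket 2 (collision)
Final buckets:
0: .
1: 765 -> 755 -> 805
2: 846 -> 216
3: .
4: .
5: 929
6: 320
7: .
8: 662 -> 522
9: 313

2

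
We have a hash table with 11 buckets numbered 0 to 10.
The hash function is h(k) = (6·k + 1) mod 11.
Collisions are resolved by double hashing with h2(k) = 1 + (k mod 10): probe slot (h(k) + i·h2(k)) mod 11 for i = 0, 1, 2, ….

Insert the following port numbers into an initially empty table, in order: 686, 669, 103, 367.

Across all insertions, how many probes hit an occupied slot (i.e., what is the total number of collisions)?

3

686 hashes to 3; slot 3 is free => place at 3.
669 hashes to 0; slot 0 is free => place at 0.
103 hashes to 3, h2=4; 3 taken => place at 7.
367 hashes to 3, h2=8; 3,0 taken => place at 8.
Table: [669, ∅, ∅, 686, ∅, ∅, ∅, 103, 367, ∅, ∅]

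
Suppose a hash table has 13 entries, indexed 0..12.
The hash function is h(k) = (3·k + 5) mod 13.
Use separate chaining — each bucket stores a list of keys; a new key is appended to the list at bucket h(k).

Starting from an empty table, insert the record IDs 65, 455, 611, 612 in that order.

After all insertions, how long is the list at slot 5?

Insert 65: h=5, bucket 5 empty -> new chain.
Insert 455: h=5, bucket 5 nonempty -> append to chain.
Insert 611: h=5, bucket 5 nonempty -> append to chain.
Insert 612: h=8, bucket 8 empty -> new chain.
Final buckets:
0: -
1: -
2: -
3: -
4: -
5: 65 -> 455 -> 611
6: -
7: -
8: 612
9: -
10: -
11: -
12: -

3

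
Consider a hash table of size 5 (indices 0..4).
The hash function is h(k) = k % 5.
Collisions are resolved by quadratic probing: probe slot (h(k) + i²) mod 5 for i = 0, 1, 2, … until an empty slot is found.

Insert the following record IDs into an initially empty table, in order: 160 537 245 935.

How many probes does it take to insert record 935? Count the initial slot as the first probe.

3

160 hashes to 0; slot 0 is free -> place at 0.
537 hashes to 2; slot 2 is free -> place at 2.
245 hashes to 0; 0 taken -> place at 1.
935 hashes to 0; 0,1 taken -> place at 4.
Table: [160, 245, 537, -, 935]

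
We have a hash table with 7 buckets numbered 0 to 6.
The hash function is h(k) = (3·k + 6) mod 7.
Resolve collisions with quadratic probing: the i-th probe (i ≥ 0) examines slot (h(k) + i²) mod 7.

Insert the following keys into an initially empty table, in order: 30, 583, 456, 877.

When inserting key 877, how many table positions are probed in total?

4

Insert 30: h=5, slot 5 empty → index 5.
Insert 583: h=5, slot 5 occupied → index 6.
Insert 456: h=2, slot 2 empty → index 2.
Insert 877: h=5, slots 5,6,2 occupied → index 0.
Table: [877, -, 456, -, -, 30, 583]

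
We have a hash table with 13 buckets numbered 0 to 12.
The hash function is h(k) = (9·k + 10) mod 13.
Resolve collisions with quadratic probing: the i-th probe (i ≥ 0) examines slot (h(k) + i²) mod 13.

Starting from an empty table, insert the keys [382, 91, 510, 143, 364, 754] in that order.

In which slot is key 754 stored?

Insert 382: h=3, slot 3 empty → index 3.
Insert 91: h=10, slot 10 empty → index 10.
Insert 510: h=11, slot 11 empty → index 11.
Insert 143: h=10, slots 10,11 occupied → index 1.
Insert 364: h=10, slots 10,11,1 occupied → index 6.
Insert 754: h=10, slots 10,11,1,6 occupied → index 0.
Table: [754, 143, —, 382, —, —, 364, —, —, —, 91, 510, —]

0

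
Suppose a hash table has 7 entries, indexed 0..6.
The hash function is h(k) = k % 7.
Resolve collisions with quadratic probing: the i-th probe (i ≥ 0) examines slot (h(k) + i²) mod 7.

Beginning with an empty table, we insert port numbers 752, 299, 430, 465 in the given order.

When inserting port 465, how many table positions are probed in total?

3

752 hashes to 3; slot 3 is free => place at 3.
299 hashes to 5; slot 5 is free => place at 5.
430 hashes to 3; 3 taken => place at 4.
465 hashes to 3; 3,4 taken => place at 0.
Table: [465, ., ., 752, 430, 299, .]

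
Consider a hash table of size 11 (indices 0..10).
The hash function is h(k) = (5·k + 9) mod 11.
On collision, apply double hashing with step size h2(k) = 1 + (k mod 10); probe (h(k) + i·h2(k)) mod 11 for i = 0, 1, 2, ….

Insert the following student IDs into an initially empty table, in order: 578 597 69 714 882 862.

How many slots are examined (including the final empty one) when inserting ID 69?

Insert 578: h=6, slot 6 empty -> index 6.
Insert 597: h=2, slot 2 empty -> index 2.
Insert 69: h=2, h2=10, slot 2 occupied -> index 1.
Insert 714: h=4, slot 4 empty -> index 4.
Insert 882: h=8, slot 8 empty -> index 8.
Insert 862: h=7, slot 7 empty -> index 7.
Table: [—, 69, 597, —, 714, —, 578, 862, 882, —, —]

2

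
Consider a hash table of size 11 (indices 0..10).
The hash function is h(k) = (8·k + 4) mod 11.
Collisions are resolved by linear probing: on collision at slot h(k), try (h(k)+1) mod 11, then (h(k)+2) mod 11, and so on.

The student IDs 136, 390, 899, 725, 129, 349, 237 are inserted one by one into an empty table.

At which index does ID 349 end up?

136 hashes to 3; slot 3 is free => place at 3.
390 hashes to 0; slot 0 is free => place at 0.
899 hashes to 2; slot 2 is free => place at 2.
725 hashes to 7; slot 7 is free => place at 7.
129 hashes to 2; 2,3 taken => place at 4.
349 hashes to 2; 2,3,4 taken => place at 5.
237 hashes to 8; slot 8 is free => place at 8.
Table: [390, —, 899, 136, 129, 349, —, 725, 237, —, —]

5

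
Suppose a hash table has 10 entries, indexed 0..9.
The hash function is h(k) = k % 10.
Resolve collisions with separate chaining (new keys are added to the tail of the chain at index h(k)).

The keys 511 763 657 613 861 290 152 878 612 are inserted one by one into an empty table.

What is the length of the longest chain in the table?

Insert 511: h=1, bucket 1 empty -> new chain.
Insert 763: h=3, bucket 3 empty -> new chain.
Insert 657: h=7, bucket 7 empty -> new chain.
Insert 613: h=3, bucket 3 nonempty -> append to chain.
Insert 861: h=1, bucket 1 nonempty -> append to chain.
Insert 290: h=0, bucket 0 empty -> new chain.
Insert 152: h=2, bucket 2 empty -> new chain.
Insert 878: h=8, bucket 8 empty -> new chain.
Insert 612: h=2, bucket 2 nonempty -> append to chain.
Final buckets:
0: 290
1: 511 -> 861
2: 152 -> 612
3: 763 -> 613
4: ∅
5: ∅
6: ∅
7: 657
8: 878
9: ∅

2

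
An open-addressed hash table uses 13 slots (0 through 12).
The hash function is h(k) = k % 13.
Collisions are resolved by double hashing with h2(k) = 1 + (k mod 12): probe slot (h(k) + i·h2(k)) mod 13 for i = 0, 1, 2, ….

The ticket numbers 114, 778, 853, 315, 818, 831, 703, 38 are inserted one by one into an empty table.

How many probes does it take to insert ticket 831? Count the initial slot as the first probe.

Insert 114: h=10, slot 10 empty => index 10.
Insert 778: h=11, slot 11 empty => index 11.
Insert 853: h=8, slot 8 empty => index 8.
Insert 315: h=3, slot 3 empty => index 3.
Insert 818: h=12, slot 12 empty => index 12.
Insert 831: h=12, h2=4, slots 12,3 occupied => index 7.
Insert 703: h=1, slot 1 empty => index 1.
Insert 38: h=12, h2=3, slot 12 occupied => index 2.
Table: [_, 703, 38, 315, _, _, _, 831, 853, _, 114, 778, 818]

3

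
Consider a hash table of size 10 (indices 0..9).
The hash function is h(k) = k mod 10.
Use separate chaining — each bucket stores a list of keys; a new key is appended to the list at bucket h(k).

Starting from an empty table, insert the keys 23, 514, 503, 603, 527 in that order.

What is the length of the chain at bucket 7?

Insert 23: h=3, bucket 3 empty → new chain.
Insert 514: h=4, bucket 4 empty → new chain.
Insert 503: h=3, bucket 3 nonempty → append to chain.
Insert 603: h=3, bucket 3 nonempty → append to chain.
Insert 527: h=7, bucket 7 empty → new chain.
Final buckets:
0: -
1: -
2: -
3: 23 -> 503 -> 603
4: 514
5: -
6: -
7: 527
8: -
9: -

1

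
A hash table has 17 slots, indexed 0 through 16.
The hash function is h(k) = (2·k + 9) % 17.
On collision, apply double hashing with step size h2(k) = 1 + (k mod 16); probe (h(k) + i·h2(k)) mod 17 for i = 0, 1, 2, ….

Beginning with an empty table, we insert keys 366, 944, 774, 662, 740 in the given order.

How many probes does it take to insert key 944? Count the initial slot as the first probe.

2

366: h=10 => slot 10
944: h=10, h2=1, probe 10,11 => slot 11
774: h=10, h2=7, probe 10,0 => slot 0
662: h=7 => slot 7
740: h=10, h2=5, probe 10,15 => slot 15
Table: [774, ∅, ∅, ∅, ∅, ∅, ∅, 662, ∅, ∅, 366, 944, ∅, ∅, ∅, 740, ∅]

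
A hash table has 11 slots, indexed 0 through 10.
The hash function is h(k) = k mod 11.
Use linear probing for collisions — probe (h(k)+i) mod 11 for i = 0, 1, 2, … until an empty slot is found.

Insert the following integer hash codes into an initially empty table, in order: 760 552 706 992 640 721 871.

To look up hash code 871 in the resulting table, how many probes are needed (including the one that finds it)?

6

760: h=1 -> slot 1
552: h=2 -> slot 2
706: h=2, probe 2,3 -> slot 3
992: h=2, probe 2,3,4 -> slot 4
640: h=2, probe 2,3,4,5 -> slot 5
721: h=6 -> slot 6
871: h=2, probe 2,3,4,5,6,7 -> slot 7
Table: [_, 760, 552, 706, 992, 640, 721, 871, _, _, _]
Lookup 871: h=2, probe 2,3,4,5,6,7 → found at 7.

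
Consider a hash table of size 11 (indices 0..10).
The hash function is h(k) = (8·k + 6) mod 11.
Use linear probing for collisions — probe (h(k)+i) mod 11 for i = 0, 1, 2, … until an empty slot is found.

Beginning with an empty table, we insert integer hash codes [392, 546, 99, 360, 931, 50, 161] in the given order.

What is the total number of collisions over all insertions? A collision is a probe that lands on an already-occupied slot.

Insert 392: h=7, slot 7 empty → index 7.
Insert 546: h=7, slot 7 occupied → index 8.
Insert 99: h=6, slot 6 empty → index 6.
Insert 360: h=4, slot 4 empty → index 4.
Insert 931: h=7, slots 7,8 occupied → index 9.
Insert 50: h=10, slot 10 empty → index 10.
Insert 161: h=7, slots 7,8,9,10 occupied → index 0.
Table: [161, -, -, -, 360, -, 99, 392, 546, 931, 50]

7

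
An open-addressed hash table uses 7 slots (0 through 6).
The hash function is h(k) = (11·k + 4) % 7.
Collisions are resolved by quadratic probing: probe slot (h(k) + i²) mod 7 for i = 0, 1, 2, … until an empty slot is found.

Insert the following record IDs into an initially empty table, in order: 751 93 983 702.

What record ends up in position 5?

Insert 751: h=5, slot 5 empty -> index 5.
Insert 93: h=5, slot 5 occupied -> index 6.
Insert 983: h=2, slot 2 empty -> index 2.
Insert 702: h=5, slots 5,6,2 occupied -> index 0.
Table: [702, —, 983, —, —, 751, 93]

751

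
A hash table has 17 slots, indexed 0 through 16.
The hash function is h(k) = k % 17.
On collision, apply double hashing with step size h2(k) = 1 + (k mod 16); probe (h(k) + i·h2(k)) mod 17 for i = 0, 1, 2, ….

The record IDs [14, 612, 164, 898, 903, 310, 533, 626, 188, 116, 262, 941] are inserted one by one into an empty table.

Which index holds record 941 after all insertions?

5

14 hashes to 14; slot 14 is free => place at 14.
612 hashes to 0; slot 0 is free => place at 0.
164 hashes to 11; slot 11 is free => place at 11.
898 hashes to 14, h2=3; 14,0 taken => place at 3.
903 hashes to 2; slot 2 is free => place at 2.
310 hashes to 4; slot 4 is free => place at 4.
533 hashes to 6; slot 6 is free => place at 6.
626 hashes to 14, h2=3; 14,0,3,6 taken => place at 9.
188 hashes to 1; slot 1 is free => place at 1.
116 hashes to 14, h2=5; 14,2 taken => place at 7.
262 hashes to 7, h2=7; 7,14,4,11,1 taken => place at 8.
941 hashes to 6, h2=14; 6,3,0,14,11,8 taken => place at 5.
Table: [612, 188, 903, 898, 310, 941, 533, 116, 262, 626, ∅, 164, ∅, ∅, 14, ∅, ∅]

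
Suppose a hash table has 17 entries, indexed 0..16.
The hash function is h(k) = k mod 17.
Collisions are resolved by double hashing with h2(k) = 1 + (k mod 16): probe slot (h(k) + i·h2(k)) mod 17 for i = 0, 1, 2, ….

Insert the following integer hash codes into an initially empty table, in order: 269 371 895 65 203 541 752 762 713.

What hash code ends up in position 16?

269: h=14 → slot 14
371: h=14, h2=4, probe 14,1 → slot 1
895: h=11 → slot 11
65: h=14, h2=2, probe 14,16 → slot 16
203: h=16, h2=12, probe 16,11,6 → slot 6
541: h=14, h2=14, probe 14,11,8 → slot 8
752: h=4 → slot 4
762: h=14, h2=11, probe 14,8,2 → slot 2
713: h=16, h2=10, probe 16,9 → slot 9
Table: [_, 371, 762, _, 752, _, 203, _, 541, 713, _, 895, _, _, 269, _, 65]

65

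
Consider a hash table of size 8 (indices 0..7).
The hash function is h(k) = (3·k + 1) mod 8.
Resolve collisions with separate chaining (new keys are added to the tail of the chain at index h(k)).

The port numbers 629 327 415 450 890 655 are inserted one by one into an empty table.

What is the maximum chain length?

3

Insert 629: h=0, bucket 0 empty → new chain.
Insert 327: h=6, bucket 6 empty → new chain.
Insert 415: h=6, bucket 6 nonempty → append to chain.
Insert 450: h=7, bucket 7 empty → new chain.
Insert 890: h=7, bucket 7 nonempty → append to chain.
Insert 655: h=6, bucket 6 nonempty → append to chain.
Final buckets:
0: 629
1: _
2: _
3: _
4: _
5: _
6: 327 -> 415 -> 655
7: 450 -> 890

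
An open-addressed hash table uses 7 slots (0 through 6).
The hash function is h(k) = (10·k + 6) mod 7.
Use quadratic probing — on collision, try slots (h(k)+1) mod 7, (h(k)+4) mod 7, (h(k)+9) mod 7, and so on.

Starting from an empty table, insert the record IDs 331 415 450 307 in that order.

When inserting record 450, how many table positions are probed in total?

3

Insert 331: h=5, slot 5 empty -> index 5.
Insert 415: h=5, slot 5 occupied -> index 6.
Insert 450: h=5, slots 5,6 occupied -> index 2.
Insert 307: h=3, slot 3 empty -> index 3.
Table: [_, _, 450, 307, _, 331, 415]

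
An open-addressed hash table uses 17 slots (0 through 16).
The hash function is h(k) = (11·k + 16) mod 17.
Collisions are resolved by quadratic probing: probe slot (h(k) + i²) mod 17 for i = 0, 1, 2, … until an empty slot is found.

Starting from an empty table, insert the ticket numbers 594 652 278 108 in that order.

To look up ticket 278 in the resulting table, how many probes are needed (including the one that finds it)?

2

594 hashes to 5; slot 5 is free → place at 5.
652 hashes to 14; slot 14 is free → place at 14.
278 hashes to 14; 14 taken → place at 15.
108 hashes to 14; 14,15 taken → place at 1.
Table: [-, 108, -, -, -, 594, -, -, -, -, -, -, -, -, 652, 278, -]
Lookup 278: h=14, probe 14,15 → found at 15.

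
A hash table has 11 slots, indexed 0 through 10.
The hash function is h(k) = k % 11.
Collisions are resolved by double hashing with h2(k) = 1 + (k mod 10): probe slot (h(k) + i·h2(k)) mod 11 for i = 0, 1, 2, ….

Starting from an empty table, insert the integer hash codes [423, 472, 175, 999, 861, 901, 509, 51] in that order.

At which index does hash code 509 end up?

2

423: h=5 => slot 5
472: h=10 => slot 10
175: h=10, h2=6, probe 10,5,0 => slot 0
999: h=9 => slot 9
861: h=3 => slot 3
901: h=10, h2=2, probe 10,1 => slot 1
509: h=3, h2=10, probe 3,2 => slot 2
51: h=7 => slot 7
Table: [175, 901, 509, 861, ., 423, ., 51, ., 999, 472]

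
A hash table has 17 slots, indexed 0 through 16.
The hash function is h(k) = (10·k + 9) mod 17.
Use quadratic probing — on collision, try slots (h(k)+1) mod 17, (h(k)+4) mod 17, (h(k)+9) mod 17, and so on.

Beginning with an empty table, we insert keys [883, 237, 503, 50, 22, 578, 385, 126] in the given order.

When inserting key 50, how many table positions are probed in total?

3

883 hashes to 16; slot 16 is free → place at 16.
237 hashes to 16; 16 taken → place at 0.
503 hashes to 7; slot 7 is free → place at 7.
50 hashes to 16; 16,0 taken → place at 3.
22 hashes to 8; slot 8 is free → place at 8.
578 hashes to 9; slot 9 is free → place at 9.
385 hashes to 0; 0 taken → place at 1.
126 hashes to 11; slot 11 is free → place at 11.
Table: [237, 385, _, 50, _, _, _, 503, 22, 578, _, 126, _, _, _, _, 883]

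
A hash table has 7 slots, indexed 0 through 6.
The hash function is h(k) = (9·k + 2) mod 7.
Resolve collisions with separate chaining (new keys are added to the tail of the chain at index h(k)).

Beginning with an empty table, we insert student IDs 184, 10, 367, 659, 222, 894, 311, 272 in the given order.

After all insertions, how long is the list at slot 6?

1

184 → bucket 6
10 → bucket 1
367 → bucket 1 (collision)
659 → bucket 4
222 → bucket 5
894 → bucket 5 (collision)
311 → bucket 1 (collision)
272 → bucket 0
Final buckets:
0: 272
1: 10 -> 367 -> 311
2: ∅
3: ∅
4: 659
5: 222 -> 894
6: 184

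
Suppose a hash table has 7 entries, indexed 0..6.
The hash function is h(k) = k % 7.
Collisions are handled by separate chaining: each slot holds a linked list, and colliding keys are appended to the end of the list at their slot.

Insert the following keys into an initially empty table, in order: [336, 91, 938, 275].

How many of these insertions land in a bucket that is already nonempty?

Insert 336: h=0, bucket 0 empty -> new chain.
Insert 91: h=0, bucket 0 nonempty -> append to chain.
Insert 938: h=0, bucket 0 nonempty -> append to chain.
Insert 275: h=2, bucket 2 empty -> new chain.
Final buckets:
0: 336 -> 91 -> 938
1: —
2: 275
3: —
4: —
5: —
6: —

2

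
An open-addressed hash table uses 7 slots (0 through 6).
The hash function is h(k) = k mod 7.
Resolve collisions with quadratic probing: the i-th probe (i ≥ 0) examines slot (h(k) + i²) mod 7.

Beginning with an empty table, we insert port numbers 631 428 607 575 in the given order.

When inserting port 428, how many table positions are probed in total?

631 hashes to 1; slot 1 is free → place at 1.
428 hashes to 1; 1 taken → place at 2.
607 hashes to 5; slot 5 is free → place at 5.
575 hashes to 1; 1,2,5 taken → place at 3.
Table: [—, 631, 428, 575, —, 607, —]

2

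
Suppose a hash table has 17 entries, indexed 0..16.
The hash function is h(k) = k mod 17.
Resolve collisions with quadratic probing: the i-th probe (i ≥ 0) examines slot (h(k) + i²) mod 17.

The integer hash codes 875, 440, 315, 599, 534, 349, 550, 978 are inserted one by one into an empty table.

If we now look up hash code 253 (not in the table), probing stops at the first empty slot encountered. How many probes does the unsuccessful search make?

875: h=8 => slot 8
440: h=15 => slot 15
315: h=9 => slot 9
599: h=4 => slot 4
534: h=7 => slot 7
349: h=9, probe 9,10 => slot 10
550: h=6 => slot 6
978: h=9, probe 9,10,13 => slot 13
Table: [., ., ., ., 599, ., 550, 534, 875, 315, 349, ., ., 978, ., 440, .]
Lookup 253: h=15, probe 15,16 → slot 16 empty, not found.

2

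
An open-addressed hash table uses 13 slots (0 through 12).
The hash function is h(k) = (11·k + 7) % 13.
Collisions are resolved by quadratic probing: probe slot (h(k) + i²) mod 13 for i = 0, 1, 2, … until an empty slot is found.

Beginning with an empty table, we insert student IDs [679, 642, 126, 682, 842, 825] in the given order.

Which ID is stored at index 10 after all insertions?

642

679 hashes to 1; slot 1 is free -> place at 1.
642 hashes to 10; slot 10 is free -> place at 10.
126 hashes to 2; slot 2 is free -> place at 2.
682 hashes to 8; slot 8 is free -> place at 8.
842 hashes to 0; slot 0 is free -> place at 0.
825 hashes to 8; 8 taken -> place at 9.
Table: [842, 679, 126, -, -, -, -, -, 682, 825, 642, -, -]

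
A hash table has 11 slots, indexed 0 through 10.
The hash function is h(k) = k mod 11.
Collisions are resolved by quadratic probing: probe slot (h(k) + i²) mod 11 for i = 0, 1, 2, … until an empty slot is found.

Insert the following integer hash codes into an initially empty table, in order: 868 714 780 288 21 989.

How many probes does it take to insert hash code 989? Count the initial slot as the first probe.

868 hashes to 10; slot 10 is free -> place at 10.
714 hashes to 10; 10 taken -> place at 0.
780 hashes to 10; 10,0 taken -> place at 3.
288 hashes to 2; slot 2 is free -> place at 2.
21 hashes to 10; 10,0,3 taken -> place at 8.
989 hashes to 10; 10,0,3,8 taken -> place at 4.
Table: [714, _, 288, 780, 989, _, _, _, 21, _, 868]

5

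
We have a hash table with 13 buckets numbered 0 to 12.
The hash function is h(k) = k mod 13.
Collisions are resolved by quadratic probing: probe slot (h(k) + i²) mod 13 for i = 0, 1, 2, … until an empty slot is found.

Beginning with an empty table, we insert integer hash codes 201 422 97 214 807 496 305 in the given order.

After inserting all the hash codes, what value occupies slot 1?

201 hashes to 6; slot 6 is free -> place at 6.
422 hashes to 6; 6 taken -> place at 7.
97 hashes to 6; 6,7 taken -> place at 10.
214 hashes to 6; 6,7,10 taken -> place at 2.
807 hashes to 1; slot 1 is free -> place at 1.
496 hashes to 2; 2 taken -> place at 3.
305 hashes to 6; 6,7,10,2 taken -> place at 9.
Table: [_, 807, 214, 496, _, _, 201, 422, _, 305, 97, _, _]

807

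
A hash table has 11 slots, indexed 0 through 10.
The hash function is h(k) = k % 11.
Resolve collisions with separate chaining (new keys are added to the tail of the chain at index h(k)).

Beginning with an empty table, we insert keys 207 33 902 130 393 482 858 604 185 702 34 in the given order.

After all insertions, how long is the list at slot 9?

207 → bucket 9
33 → bucket 0
902 → bucket 0 (collision)
130 → bucket 9 (collision)
393 → bucket 8
482 → bucket 9 (collision)
858 → bucket 0 (collision)
604 → bucket 10
185 → bucket 9 (collision)
702 → bucket 9 (collision)
34 → bucket 1
Final buckets:
0: 33 -> 902 -> 858
1: 34
2: .
3: .
4: .
5: .
6: .
7: .
8: 393
9: 207 -> 130 -> 482 -> 185 -> 702
10: 604

5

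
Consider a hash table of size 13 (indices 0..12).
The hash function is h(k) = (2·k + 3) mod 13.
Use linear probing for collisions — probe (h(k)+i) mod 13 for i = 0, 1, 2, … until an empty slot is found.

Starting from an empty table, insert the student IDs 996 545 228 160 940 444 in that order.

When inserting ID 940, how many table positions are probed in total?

996 hashes to 6; slot 6 is free => place at 6.
545 hashes to 1; slot 1 is free => place at 1.
228 hashes to 4; slot 4 is free => place at 4.
160 hashes to 11; slot 11 is free => place at 11.
940 hashes to 11; 11 taken => place at 12.
444 hashes to 7; slot 7 is free => place at 7.
Table: [., 545, ., ., 228, ., 996, 444, ., ., ., 160, 940]

2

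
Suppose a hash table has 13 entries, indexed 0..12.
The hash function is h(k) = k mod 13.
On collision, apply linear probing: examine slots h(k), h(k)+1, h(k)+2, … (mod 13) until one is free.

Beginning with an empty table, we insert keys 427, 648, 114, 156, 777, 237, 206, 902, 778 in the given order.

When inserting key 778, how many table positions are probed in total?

427: h=11 -> slot 11
648: h=11, probe 11,12 -> slot 12
114: h=10 -> slot 10
156: h=0 -> slot 0
777: h=10, probe 10,11,12,0,1 -> slot 1
237: h=3 -> slot 3
206: h=11, probe 11,12,0,1,2 -> slot 2
902: h=5 -> slot 5
778: h=11, probe 11,12,0,1,2,3,4 -> slot 4
Table: [156, 777, 206, 237, 778, 902, _, _, _, _, 114, 427, 648]

7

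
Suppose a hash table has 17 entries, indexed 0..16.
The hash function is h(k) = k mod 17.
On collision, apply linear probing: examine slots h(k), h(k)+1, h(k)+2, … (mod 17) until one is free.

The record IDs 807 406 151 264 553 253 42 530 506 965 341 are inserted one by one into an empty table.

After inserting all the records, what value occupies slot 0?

807 hashes to 8; slot 8 is free → place at 8.
406 hashes to 15; slot 15 is free → place at 15.
151 hashes to 15; 15 taken → place at 16.
264 hashes to 9; slot 9 is free → place at 9.
553 hashes to 9; 9 taken → place at 10.
253 hashes to 15; 15,16 taken → place at 0.
42 hashes to 8; 8,9,10 taken → place at 11.
530 hashes to 3; slot 3 is free → place at 3.
506 hashes to 13; slot 13 is free → place at 13.
965 hashes to 13; 13 taken → place at 14.
341 hashes to 1; slot 1 is free → place at 1.
Table: [253, 341, —, 530, —, —, —, —, 807, 264, 553, 42, —, 506, 965, 406, 151]

253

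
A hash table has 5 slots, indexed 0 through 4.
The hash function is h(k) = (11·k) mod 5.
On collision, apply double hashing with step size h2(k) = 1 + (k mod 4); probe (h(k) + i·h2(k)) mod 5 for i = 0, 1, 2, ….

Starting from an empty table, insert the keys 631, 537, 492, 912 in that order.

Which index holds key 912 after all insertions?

631: h=1 => slot 1
537: h=2 => slot 2
492: h=2, h2=1, probe 2,3 => slot 3
912: h=2, h2=1, probe 2,3,4 => slot 4
Table: [., 631, 537, 492, 912]

4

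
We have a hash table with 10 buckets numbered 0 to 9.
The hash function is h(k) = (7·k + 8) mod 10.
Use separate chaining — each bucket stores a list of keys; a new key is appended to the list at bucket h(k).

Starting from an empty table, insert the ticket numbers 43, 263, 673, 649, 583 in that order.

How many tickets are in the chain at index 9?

4

43 → bucket 9
263 → bucket 9 (collision)
673 → bucket 9 (collision)
649 → bucket 1
583 → bucket 9 (collision)
Final buckets:
0: —
1: 649
2: —
3: —
4: —
5: —
6: —
7: —
8: —
9: 43 -> 263 -> 673 -> 583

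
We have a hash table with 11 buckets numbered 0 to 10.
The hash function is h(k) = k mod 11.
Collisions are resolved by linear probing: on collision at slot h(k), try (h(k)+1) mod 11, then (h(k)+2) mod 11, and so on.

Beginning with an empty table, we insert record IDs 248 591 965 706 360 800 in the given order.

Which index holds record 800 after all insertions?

Insert 248: h=6, slot 6 empty => index 6.
Insert 591: h=8, slot 8 empty => index 8.
Insert 965: h=8, slot 8 occupied => index 9.
Insert 706: h=2, slot 2 empty => index 2.
Insert 360: h=8, slots 8,9 occupied => index 10.
Insert 800: h=8, slots 8,9,10 occupied => index 0.
Table: [800, -, 706, -, -, -, 248, -, 591, 965, 360]

0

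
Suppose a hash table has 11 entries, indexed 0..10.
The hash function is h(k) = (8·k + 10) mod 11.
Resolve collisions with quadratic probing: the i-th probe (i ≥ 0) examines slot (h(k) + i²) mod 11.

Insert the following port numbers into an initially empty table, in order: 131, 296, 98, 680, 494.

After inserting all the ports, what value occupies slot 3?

296

131: h=2 => slot 2
296: h=2, probe 2,3 => slot 3
98: h=2, probe 2,3,6 => slot 6
680: h=5 => slot 5
494: h=2, probe 2,3,6,0 => slot 0
Table: [494, _, 131, 296, _, 680, 98, _, _, _, _]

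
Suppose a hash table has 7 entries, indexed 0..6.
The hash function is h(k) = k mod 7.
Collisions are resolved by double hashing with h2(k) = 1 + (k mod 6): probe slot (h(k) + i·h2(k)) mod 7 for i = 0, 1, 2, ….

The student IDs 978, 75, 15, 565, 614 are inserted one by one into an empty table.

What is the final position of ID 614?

Insert 978: h=5, slot 5 empty -> index 5.
Insert 75: h=5, h2=4, slot 5 occupied -> index 2.
Insert 15: h=1, slot 1 empty -> index 1.
Insert 565: h=5, h2=2, slot 5 occupied -> index 0.
Insert 614: h=5, h2=3, slots 5,1 occupied -> index 4.
Table: [565, 15, 75, —, 614, 978, —]

4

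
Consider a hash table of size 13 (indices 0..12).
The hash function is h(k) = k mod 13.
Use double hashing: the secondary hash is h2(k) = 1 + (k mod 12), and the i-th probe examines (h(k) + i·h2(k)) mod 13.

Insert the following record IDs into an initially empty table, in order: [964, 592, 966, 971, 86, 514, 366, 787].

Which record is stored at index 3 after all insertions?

964 hashes to 2; slot 2 is free => place at 2.
592 hashes to 7; slot 7 is free => place at 7.
966 hashes to 4; slot 4 is free => place at 4.
971 hashes to 9; slot 9 is free => place at 9.
86 hashes to 8; slot 8 is free => place at 8.
514 hashes to 7, h2=11; 7 taken => place at 5.
366 hashes to 2, h2=7; 2,9 taken => place at 3.
787 hashes to 7, h2=8; 7,2 taken => place at 10.
Table: [_, _, 964, 366, 966, 514, _, 592, 86, 971, 787, _, _]

366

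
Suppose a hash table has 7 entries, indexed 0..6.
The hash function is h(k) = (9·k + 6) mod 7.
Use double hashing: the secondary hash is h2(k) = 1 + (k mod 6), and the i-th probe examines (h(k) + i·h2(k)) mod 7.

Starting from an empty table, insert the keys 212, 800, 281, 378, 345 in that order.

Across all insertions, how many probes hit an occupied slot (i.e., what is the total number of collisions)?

212 hashes to 3; slot 3 is free => place at 3.
800 hashes to 3, h2=3; 3 taken => place at 6.
281 hashes to 1; slot 1 is free => place at 1.
378 hashes to 6, h2=1; 6 taken => place at 0.
345 hashes to 3, h2=4; 3,0 taken => place at 4.
Table: [378, 281, _, 212, 345, _, 800]

4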